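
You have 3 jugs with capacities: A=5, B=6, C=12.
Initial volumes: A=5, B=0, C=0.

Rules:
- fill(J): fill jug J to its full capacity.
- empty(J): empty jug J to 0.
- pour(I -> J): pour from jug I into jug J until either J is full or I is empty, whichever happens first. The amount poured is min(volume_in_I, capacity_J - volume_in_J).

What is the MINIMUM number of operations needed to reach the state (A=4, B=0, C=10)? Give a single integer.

Answer: 8

Derivation:
BFS from (A=5, B=0, C=0). One shortest path:
  1. pour(A -> B) -> (A=0 B=5 C=0)
  2. fill(A) -> (A=5 B=5 C=0)
  3. pour(A -> C) -> (A=0 B=5 C=5)
  4. fill(A) -> (A=5 B=5 C=5)
  5. pour(A -> C) -> (A=0 B=5 C=10)
  6. fill(A) -> (A=5 B=5 C=10)
  7. pour(A -> B) -> (A=4 B=6 C=10)
  8. empty(B) -> (A=4 B=0 C=10)
Reached target in 8 moves.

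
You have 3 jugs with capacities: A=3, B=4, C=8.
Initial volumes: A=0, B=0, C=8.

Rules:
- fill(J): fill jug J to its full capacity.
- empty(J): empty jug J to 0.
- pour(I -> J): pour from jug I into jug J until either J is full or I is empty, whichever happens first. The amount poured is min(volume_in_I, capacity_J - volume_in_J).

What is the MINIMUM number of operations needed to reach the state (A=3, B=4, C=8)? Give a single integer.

BFS from (A=0, B=0, C=8). One shortest path:
  1. fill(A) -> (A=3 B=0 C=8)
  2. fill(B) -> (A=3 B=4 C=8)
Reached target in 2 moves.

Answer: 2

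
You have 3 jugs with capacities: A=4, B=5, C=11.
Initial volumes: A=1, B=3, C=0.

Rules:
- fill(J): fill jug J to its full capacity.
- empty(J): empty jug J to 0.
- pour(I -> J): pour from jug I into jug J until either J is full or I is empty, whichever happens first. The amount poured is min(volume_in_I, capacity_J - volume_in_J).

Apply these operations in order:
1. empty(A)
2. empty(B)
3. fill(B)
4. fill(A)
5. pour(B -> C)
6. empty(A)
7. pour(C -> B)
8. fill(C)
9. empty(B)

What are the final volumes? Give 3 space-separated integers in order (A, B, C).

Step 1: empty(A) -> (A=0 B=3 C=0)
Step 2: empty(B) -> (A=0 B=0 C=0)
Step 3: fill(B) -> (A=0 B=5 C=0)
Step 4: fill(A) -> (A=4 B=5 C=0)
Step 5: pour(B -> C) -> (A=4 B=0 C=5)
Step 6: empty(A) -> (A=0 B=0 C=5)
Step 7: pour(C -> B) -> (A=0 B=5 C=0)
Step 8: fill(C) -> (A=0 B=5 C=11)
Step 9: empty(B) -> (A=0 B=0 C=11)

Answer: 0 0 11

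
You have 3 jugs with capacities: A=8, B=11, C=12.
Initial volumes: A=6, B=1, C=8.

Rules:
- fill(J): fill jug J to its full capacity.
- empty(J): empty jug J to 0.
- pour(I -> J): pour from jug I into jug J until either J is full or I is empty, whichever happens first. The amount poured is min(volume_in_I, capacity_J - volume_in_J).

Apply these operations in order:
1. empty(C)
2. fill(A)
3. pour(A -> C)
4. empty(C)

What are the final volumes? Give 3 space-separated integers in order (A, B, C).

Answer: 0 1 0

Derivation:
Step 1: empty(C) -> (A=6 B=1 C=0)
Step 2: fill(A) -> (A=8 B=1 C=0)
Step 3: pour(A -> C) -> (A=0 B=1 C=8)
Step 4: empty(C) -> (A=0 B=1 C=0)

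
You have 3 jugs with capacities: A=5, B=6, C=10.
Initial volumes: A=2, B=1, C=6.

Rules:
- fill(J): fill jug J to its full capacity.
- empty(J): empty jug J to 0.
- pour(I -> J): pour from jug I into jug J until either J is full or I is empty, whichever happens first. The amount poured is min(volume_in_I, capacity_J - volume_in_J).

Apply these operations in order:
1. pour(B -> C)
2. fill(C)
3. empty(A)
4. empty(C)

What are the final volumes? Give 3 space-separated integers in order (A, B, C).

Answer: 0 0 0

Derivation:
Step 1: pour(B -> C) -> (A=2 B=0 C=7)
Step 2: fill(C) -> (A=2 B=0 C=10)
Step 3: empty(A) -> (A=0 B=0 C=10)
Step 4: empty(C) -> (A=0 B=0 C=0)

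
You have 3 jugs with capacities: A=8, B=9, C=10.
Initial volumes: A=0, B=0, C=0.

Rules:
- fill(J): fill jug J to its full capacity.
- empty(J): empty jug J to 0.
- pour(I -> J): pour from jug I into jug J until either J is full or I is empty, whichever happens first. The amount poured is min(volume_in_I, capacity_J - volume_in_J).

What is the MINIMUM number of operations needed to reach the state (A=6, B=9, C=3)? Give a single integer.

Answer: 7

Derivation:
BFS from (A=0, B=0, C=0). One shortest path:
  1. fill(C) -> (A=0 B=0 C=10)
  2. pour(C -> A) -> (A=8 B=0 C=2)
  3. pour(C -> B) -> (A=8 B=2 C=0)
  4. pour(A -> C) -> (A=0 B=2 C=8)
  5. fill(A) -> (A=8 B=2 C=8)
  6. pour(A -> C) -> (A=6 B=2 C=10)
  7. pour(C -> B) -> (A=6 B=9 C=3)
Reached target in 7 moves.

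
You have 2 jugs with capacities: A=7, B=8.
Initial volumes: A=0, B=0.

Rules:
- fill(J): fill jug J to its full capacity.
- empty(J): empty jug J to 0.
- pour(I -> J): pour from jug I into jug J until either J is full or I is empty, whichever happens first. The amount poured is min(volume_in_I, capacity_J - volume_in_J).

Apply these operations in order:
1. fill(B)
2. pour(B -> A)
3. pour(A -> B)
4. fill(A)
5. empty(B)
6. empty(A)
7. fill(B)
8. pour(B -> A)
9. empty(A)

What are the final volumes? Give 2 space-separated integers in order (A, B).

Answer: 0 1

Derivation:
Step 1: fill(B) -> (A=0 B=8)
Step 2: pour(B -> A) -> (A=7 B=1)
Step 3: pour(A -> B) -> (A=0 B=8)
Step 4: fill(A) -> (A=7 B=8)
Step 5: empty(B) -> (A=7 B=0)
Step 6: empty(A) -> (A=0 B=0)
Step 7: fill(B) -> (A=0 B=8)
Step 8: pour(B -> A) -> (A=7 B=1)
Step 9: empty(A) -> (A=0 B=1)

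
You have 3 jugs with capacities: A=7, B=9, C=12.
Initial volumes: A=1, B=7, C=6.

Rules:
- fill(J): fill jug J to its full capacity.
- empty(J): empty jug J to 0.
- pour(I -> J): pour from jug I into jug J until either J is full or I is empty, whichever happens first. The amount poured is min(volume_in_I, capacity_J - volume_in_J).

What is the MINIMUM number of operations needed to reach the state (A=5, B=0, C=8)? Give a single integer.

Answer: 6

Derivation:
BFS from (A=1, B=7, C=6). One shortest path:
  1. empty(A) -> (A=0 B=7 C=6)
  2. pour(B -> C) -> (A=0 B=1 C=12)
  3. pour(C -> A) -> (A=7 B=1 C=5)
  4. pour(A -> B) -> (A=0 B=8 C=5)
  5. pour(C -> A) -> (A=5 B=8 C=0)
  6. pour(B -> C) -> (A=5 B=0 C=8)
Reached target in 6 moves.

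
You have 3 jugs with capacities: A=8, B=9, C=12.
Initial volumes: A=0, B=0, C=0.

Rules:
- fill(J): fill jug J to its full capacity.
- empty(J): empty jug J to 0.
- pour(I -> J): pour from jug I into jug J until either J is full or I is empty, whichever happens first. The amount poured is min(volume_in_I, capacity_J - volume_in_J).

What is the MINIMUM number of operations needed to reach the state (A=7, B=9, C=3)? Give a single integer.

BFS from (A=0, B=0, C=0). One shortest path:
  1. fill(A) -> (A=8 B=0 C=0)
  2. fill(C) -> (A=8 B=0 C=12)
  3. pour(A -> B) -> (A=0 B=8 C=12)
  4. fill(A) -> (A=8 B=8 C=12)
  5. pour(A -> B) -> (A=7 B=9 C=12)
  6. empty(B) -> (A=7 B=0 C=12)
  7. pour(C -> B) -> (A=7 B=9 C=3)
Reached target in 7 moves.

Answer: 7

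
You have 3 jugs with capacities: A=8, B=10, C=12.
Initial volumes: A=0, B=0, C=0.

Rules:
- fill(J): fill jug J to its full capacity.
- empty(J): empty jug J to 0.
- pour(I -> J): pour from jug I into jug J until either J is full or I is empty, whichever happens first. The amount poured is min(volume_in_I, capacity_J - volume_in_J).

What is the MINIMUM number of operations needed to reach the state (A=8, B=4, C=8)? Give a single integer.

Answer: 5

Derivation:
BFS from (A=0, B=0, C=0). One shortest path:
  1. fill(C) -> (A=0 B=0 C=12)
  2. pour(C -> A) -> (A=8 B=0 C=4)
  3. pour(C -> B) -> (A=8 B=4 C=0)
  4. pour(A -> C) -> (A=0 B=4 C=8)
  5. fill(A) -> (A=8 B=4 C=8)
Reached target in 5 moves.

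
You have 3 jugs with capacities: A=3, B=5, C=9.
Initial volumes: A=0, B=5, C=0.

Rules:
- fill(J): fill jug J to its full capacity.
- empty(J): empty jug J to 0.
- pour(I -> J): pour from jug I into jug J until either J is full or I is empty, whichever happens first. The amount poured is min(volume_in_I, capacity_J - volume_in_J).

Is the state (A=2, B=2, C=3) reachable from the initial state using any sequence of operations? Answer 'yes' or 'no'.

Answer: no

Derivation:
BFS explored all 176 reachable states.
Reachable set includes: (0,0,0), (0,0,1), (0,0,2), (0,0,3), (0,0,4), (0,0,5), (0,0,6), (0,0,7), (0,0,8), (0,0,9), (0,1,0), (0,1,1) ...
Target (A=2, B=2, C=3) not in reachable set → no.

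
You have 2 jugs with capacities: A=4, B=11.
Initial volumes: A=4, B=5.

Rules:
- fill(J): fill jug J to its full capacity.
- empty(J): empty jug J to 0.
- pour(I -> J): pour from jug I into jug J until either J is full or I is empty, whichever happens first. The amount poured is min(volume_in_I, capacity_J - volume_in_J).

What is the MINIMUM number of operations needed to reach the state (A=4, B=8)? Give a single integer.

BFS from (A=4, B=5). One shortest path:
  1. empty(B) -> (A=4 B=0)
  2. pour(A -> B) -> (A=0 B=4)
  3. fill(A) -> (A=4 B=4)
  4. pour(A -> B) -> (A=0 B=8)
  5. fill(A) -> (A=4 B=8)
Reached target in 5 moves.

Answer: 5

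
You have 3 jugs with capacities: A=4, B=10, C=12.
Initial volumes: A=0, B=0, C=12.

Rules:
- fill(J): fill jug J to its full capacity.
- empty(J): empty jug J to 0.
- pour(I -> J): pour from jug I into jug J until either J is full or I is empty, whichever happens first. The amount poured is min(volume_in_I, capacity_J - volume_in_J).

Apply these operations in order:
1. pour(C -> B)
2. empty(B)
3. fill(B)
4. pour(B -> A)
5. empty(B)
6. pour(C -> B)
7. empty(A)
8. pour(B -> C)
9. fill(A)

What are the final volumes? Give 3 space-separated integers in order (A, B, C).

Step 1: pour(C -> B) -> (A=0 B=10 C=2)
Step 2: empty(B) -> (A=0 B=0 C=2)
Step 3: fill(B) -> (A=0 B=10 C=2)
Step 4: pour(B -> A) -> (A=4 B=6 C=2)
Step 5: empty(B) -> (A=4 B=0 C=2)
Step 6: pour(C -> B) -> (A=4 B=2 C=0)
Step 7: empty(A) -> (A=0 B=2 C=0)
Step 8: pour(B -> C) -> (A=0 B=0 C=2)
Step 9: fill(A) -> (A=4 B=0 C=2)

Answer: 4 0 2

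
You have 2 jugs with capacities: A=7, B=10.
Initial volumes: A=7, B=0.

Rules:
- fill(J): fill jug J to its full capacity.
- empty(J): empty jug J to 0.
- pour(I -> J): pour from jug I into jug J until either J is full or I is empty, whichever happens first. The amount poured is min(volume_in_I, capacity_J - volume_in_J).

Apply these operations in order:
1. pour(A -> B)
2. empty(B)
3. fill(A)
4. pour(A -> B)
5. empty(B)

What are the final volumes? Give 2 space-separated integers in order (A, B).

Step 1: pour(A -> B) -> (A=0 B=7)
Step 2: empty(B) -> (A=0 B=0)
Step 3: fill(A) -> (A=7 B=0)
Step 4: pour(A -> B) -> (A=0 B=7)
Step 5: empty(B) -> (A=0 B=0)

Answer: 0 0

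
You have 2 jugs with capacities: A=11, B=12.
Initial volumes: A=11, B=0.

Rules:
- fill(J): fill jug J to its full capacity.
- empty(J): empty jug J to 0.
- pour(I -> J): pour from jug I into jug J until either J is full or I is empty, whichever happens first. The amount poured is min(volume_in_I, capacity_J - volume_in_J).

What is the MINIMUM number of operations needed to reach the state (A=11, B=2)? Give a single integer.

BFS from (A=11, B=0). One shortest path:
  1. empty(A) -> (A=0 B=0)
  2. fill(B) -> (A=0 B=12)
  3. pour(B -> A) -> (A=11 B=1)
  4. empty(A) -> (A=0 B=1)
  5. pour(B -> A) -> (A=1 B=0)
  6. fill(B) -> (A=1 B=12)
  7. pour(B -> A) -> (A=11 B=2)
Reached target in 7 moves.

Answer: 7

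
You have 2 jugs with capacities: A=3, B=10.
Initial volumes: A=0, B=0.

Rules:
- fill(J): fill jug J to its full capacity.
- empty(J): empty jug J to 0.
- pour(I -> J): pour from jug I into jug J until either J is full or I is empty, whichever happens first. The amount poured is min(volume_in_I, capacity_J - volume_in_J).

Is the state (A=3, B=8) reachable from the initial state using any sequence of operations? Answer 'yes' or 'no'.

Answer: yes

Derivation:
BFS from (A=0, B=0):
  1. fill(B) -> (A=0 B=10)
  2. pour(B -> A) -> (A=3 B=7)
  3. empty(A) -> (A=0 B=7)
  4. pour(B -> A) -> (A=3 B=4)
  5. empty(A) -> (A=0 B=4)
  6. pour(B -> A) -> (A=3 B=1)
  7. empty(A) -> (A=0 B=1)
  8. pour(B -> A) -> (A=1 B=0)
  9. fill(B) -> (A=1 B=10)
  10. pour(B -> A) -> (A=3 B=8)
Target reached → yes.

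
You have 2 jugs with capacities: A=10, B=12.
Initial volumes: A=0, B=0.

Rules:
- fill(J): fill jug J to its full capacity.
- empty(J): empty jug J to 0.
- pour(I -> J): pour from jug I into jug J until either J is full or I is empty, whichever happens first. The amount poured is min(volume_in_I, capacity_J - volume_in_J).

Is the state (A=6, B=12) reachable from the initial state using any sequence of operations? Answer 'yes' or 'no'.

BFS from (A=0, B=0):
  1. fill(A) -> (A=10 B=0)
  2. pour(A -> B) -> (A=0 B=10)
  3. fill(A) -> (A=10 B=10)
  4. pour(A -> B) -> (A=8 B=12)
  5. empty(B) -> (A=8 B=0)
  6. pour(A -> B) -> (A=0 B=8)
  7. fill(A) -> (A=10 B=8)
  8. pour(A -> B) -> (A=6 B=12)
Target reached → yes.

Answer: yes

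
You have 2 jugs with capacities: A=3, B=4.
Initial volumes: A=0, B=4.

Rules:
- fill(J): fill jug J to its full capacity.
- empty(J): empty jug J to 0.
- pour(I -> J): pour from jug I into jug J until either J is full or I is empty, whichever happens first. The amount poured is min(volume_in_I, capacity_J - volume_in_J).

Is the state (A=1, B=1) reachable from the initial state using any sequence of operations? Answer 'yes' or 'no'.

Answer: no

Derivation:
BFS explored all 14 reachable states.
Reachable set includes: (0,0), (0,1), (0,2), (0,3), (0,4), (1,0), (1,4), (2,0), (2,4), (3,0), (3,1), (3,2) ...
Target (A=1, B=1) not in reachable set → no.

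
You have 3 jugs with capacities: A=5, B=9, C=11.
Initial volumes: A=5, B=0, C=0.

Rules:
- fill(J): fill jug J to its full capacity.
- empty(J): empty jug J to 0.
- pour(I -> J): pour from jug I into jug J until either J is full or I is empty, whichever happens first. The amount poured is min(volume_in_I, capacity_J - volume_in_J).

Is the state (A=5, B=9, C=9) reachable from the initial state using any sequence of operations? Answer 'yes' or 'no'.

Answer: yes

Derivation:
BFS from (A=5, B=0, C=0):
  1. fill(B) -> (A=5 B=9 C=0)
  2. pour(B -> C) -> (A=5 B=0 C=9)
  3. fill(B) -> (A=5 B=9 C=9)
Target reached → yes.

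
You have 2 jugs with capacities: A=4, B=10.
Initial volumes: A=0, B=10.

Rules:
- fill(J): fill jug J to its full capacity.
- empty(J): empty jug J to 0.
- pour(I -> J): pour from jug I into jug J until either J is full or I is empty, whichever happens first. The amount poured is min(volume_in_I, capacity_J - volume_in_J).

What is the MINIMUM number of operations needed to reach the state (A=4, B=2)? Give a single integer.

Answer: 3

Derivation:
BFS from (A=0, B=10). One shortest path:
  1. pour(B -> A) -> (A=4 B=6)
  2. empty(A) -> (A=0 B=6)
  3. pour(B -> A) -> (A=4 B=2)
Reached target in 3 moves.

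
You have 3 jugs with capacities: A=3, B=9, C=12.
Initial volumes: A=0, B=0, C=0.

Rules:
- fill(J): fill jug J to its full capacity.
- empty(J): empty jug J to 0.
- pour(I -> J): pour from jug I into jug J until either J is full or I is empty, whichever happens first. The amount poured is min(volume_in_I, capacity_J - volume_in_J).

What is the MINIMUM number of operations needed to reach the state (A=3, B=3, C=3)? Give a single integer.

BFS from (A=0, B=0, C=0). One shortest path:
  1. fill(B) -> (A=0 B=9 C=0)
  2. pour(B -> A) -> (A=3 B=6 C=0)
  3. pour(A -> C) -> (A=0 B=6 C=3)
  4. pour(B -> A) -> (A=3 B=3 C=3)
Reached target in 4 moves.

Answer: 4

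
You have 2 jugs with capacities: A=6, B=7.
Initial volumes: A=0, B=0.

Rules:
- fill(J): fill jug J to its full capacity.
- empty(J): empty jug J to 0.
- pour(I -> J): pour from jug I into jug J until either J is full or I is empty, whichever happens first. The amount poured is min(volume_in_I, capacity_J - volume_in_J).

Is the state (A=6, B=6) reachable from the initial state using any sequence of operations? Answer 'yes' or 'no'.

Answer: yes

Derivation:
BFS from (A=0, B=0):
  1. fill(A) -> (A=6 B=0)
  2. pour(A -> B) -> (A=0 B=6)
  3. fill(A) -> (A=6 B=6)
Target reached → yes.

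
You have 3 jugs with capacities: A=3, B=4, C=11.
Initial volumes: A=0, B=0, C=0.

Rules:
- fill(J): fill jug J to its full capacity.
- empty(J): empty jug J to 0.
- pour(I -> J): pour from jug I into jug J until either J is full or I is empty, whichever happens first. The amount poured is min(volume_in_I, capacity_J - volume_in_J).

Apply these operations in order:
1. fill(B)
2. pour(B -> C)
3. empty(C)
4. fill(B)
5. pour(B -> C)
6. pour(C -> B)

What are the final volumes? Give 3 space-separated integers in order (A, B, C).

Answer: 0 4 0

Derivation:
Step 1: fill(B) -> (A=0 B=4 C=0)
Step 2: pour(B -> C) -> (A=0 B=0 C=4)
Step 3: empty(C) -> (A=0 B=0 C=0)
Step 4: fill(B) -> (A=0 B=4 C=0)
Step 5: pour(B -> C) -> (A=0 B=0 C=4)
Step 6: pour(C -> B) -> (A=0 B=4 C=0)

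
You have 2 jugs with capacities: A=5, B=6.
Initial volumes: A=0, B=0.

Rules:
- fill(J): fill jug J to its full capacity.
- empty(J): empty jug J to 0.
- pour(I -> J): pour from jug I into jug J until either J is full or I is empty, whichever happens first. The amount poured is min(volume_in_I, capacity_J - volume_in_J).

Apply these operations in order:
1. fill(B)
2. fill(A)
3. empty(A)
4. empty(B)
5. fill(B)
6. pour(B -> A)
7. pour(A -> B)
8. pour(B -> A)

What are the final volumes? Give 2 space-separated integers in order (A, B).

Step 1: fill(B) -> (A=0 B=6)
Step 2: fill(A) -> (A=5 B=6)
Step 3: empty(A) -> (A=0 B=6)
Step 4: empty(B) -> (A=0 B=0)
Step 5: fill(B) -> (A=0 B=6)
Step 6: pour(B -> A) -> (A=5 B=1)
Step 7: pour(A -> B) -> (A=0 B=6)
Step 8: pour(B -> A) -> (A=5 B=1)

Answer: 5 1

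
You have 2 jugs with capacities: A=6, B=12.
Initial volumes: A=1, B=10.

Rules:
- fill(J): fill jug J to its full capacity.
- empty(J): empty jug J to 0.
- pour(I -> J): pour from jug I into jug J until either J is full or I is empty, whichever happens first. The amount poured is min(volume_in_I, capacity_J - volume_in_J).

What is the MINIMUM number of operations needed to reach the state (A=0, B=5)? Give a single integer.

Answer: 2

Derivation:
BFS from (A=1, B=10). One shortest path:
  1. pour(B -> A) -> (A=6 B=5)
  2. empty(A) -> (A=0 B=5)
Reached target in 2 moves.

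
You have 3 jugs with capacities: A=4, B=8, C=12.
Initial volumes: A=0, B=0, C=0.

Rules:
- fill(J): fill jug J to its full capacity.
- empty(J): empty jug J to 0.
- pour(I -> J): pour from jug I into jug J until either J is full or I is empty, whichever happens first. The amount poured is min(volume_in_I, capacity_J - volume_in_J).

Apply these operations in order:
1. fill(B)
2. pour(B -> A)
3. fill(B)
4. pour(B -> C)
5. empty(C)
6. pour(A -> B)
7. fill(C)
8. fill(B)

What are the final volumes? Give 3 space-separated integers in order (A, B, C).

Answer: 0 8 12

Derivation:
Step 1: fill(B) -> (A=0 B=8 C=0)
Step 2: pour(B -> A) -> (A=4 B=4 C=0)
Step 3: fill(B) -> (A=4 B=8 C=0)
Step 4: pour(B -> C) -> (A=4 B=0 C=8)
Step 5: empty(C) -> (A=4 B=0 C=0)
Step 6: pour(A -> B) -> (A=0 B=4 C=0)
Step 7: fill(C) -> (A=0 B=4 C=12)
Step 8: fill(B) -> (A=0 B=8 C=12)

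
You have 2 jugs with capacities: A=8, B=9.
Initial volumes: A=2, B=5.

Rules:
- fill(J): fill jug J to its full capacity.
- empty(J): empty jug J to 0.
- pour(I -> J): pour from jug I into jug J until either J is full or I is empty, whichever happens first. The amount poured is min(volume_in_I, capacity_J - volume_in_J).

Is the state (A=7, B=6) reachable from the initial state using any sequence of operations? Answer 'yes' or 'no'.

Answer: no

Derivation:
BFS explored all 35 reachable states.
Reachable set includes: (0,0), (0,1), (0,2), (0,3), (0,4), (0,5), (0,6), (0,7), (0,8), (0,9), (1,0), (1,9) ...
Target (A=7, B=6) not in reachable set → no.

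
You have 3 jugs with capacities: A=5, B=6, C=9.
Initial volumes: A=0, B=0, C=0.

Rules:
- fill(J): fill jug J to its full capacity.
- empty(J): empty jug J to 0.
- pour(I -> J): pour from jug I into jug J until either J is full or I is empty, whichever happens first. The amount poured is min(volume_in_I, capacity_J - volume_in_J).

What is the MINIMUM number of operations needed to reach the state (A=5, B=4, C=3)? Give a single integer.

BFS from (A=0, B=0, C=0). One shortest path:
  1. fill(B) -> (A=0 B=6 C=0)
  2. pour(B -> C) -> (A=0 B=0 C=6)
  3. fill(B) -> (A=0 B=6 C=6)
  4. pour(B -> C) -> (A=0 B=3 C=9)
  5. pour(B -> A) -> (A=3 B=0 C=9)
  6. pour(C -> B) -> (A=3 B=6 C=3)
  7. pour(B -> A) -> (A=5 B=4 C=3)
Reached target in 7 moves.

Answer: 7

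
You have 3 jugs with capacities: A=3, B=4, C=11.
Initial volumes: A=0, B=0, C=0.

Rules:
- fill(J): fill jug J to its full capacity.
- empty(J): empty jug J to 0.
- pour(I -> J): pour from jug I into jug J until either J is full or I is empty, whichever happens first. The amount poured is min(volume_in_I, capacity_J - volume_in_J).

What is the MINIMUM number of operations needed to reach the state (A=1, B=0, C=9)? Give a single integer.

Answer: 8

Derivation:
BFS from (A=0, B=0, C=0). One shortest path:
  1. fill(A) -> (A=3 B=0 C=0)
  2. fill(B) -> (A=3 B=4 C=0)
  3. pour(A -> C) -> (A=0 B=4 C=3)
  4. fill(A) -> (A=3 B=4 C=3)
  5. pour(A -> C) -> (A=0 B=4 C=6)
  6. pour(B -> A) -> (A=3 B=1 C=6)
  7. pour(A -> C) -> (A=0 B=1 C=9)
  8. pour(B -> A) -> (A=1 B=0 C=9)
Reached target in 8 moves.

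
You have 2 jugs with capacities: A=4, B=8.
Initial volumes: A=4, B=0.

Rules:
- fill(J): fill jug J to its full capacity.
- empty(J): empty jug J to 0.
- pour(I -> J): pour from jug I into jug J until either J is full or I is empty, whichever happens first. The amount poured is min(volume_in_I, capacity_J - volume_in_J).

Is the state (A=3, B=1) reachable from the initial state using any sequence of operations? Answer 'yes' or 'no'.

Answer: no

Derivation:
BFS explored all 6 reachable states.
Reachable set includes: (0,0), (0,4), (0,8), (4,0), (4,4), (4,8)
Target (A=3, B=1) not in reachable set → no.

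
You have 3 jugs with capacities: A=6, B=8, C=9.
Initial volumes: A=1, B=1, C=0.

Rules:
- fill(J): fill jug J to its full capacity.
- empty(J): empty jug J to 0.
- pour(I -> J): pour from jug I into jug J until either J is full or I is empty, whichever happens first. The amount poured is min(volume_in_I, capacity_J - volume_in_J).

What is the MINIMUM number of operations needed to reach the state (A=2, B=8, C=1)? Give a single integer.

Answer: 3

Derivation:
BFS from (A=1, B=1, C=0). One shortest path:
  1. fill(C) -> (A=1 B=1 C=9)
  2. pour(B -> A) -> (A=2 B=0 C=9)
  3. pour(C -> B) -> (A=2 B=8 C=1)
Reached target in 3 moves.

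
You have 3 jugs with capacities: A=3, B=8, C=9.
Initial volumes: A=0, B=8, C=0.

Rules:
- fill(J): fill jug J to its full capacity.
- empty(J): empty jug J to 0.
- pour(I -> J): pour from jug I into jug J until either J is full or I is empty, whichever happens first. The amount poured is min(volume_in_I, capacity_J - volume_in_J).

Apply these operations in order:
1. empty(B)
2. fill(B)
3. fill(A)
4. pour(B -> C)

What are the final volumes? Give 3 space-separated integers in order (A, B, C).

Answer: 3 0 8

Derivation:
Step 1: empty(B) -> (A=0 B=0 C=0)
Step 2: fill(B) -> (A=0 B=8 C=0)
Step 3: fill(A) -> (A=3 B=8 C=0)
Step 4: pour(B -> C) -> (A=3 B=0 C=8)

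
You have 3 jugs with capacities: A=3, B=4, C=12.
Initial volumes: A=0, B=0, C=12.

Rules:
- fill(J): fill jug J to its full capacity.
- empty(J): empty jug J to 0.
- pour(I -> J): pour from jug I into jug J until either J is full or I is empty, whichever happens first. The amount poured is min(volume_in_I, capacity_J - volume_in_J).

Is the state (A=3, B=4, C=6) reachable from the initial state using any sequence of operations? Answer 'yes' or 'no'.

BFS from (A=0, B=0, C=12):
  1. fill(B) -> (A=0 B=4 C=12)
  2. pour(C -> A) -> (A=3 B=4 C=9)
  3. empty(A) -> (A=0 B=4 C=9)
  4. pour(C -> A) -> (A=3 B=4 C=6)
Target reached → yes.

Answer: yes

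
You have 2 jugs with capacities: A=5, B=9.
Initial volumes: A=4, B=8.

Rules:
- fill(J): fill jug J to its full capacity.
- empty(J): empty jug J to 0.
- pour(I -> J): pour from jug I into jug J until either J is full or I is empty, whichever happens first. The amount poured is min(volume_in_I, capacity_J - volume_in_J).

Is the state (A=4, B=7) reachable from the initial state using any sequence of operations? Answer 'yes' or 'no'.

Answer: no

Derivation:
BFS explored all 29 reachable states.
Reachable set includes: (0,0), (0,1), (0,2), (0,3), (0,4), (0,5), (0,6), (0,7), (0,8), (0,9), (1,0), (1,9) ...
Target (A=4, B=7) not in reachable set → no.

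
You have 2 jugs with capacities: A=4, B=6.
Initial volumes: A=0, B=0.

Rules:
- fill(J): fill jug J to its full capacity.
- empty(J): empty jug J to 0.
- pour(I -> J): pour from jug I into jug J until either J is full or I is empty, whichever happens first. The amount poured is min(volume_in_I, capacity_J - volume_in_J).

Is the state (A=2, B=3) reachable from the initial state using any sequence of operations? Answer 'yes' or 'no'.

Answer: no

Derivation:
BFS explored all 10 reachable states.
Reachable set includes: (0,0), (0,2), (0,4), (0,6), (2,0), (2,6), (4,0), (4,2), (4,4), (4,6)
Target (A=2, B=3) not in reachable set → no.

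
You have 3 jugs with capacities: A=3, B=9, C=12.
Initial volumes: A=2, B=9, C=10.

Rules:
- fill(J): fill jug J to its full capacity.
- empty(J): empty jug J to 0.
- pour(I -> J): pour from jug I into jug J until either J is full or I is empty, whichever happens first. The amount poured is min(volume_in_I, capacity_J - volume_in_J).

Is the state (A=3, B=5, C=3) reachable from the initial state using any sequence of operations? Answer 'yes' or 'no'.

Answer: yes

Derivation:
BFS from (A=2, B=9, C=10):
  1. empty(C) -> (A=2 B=9 C=0)
  2. pour(B -> A) -> (A=3 B=8 C=0)
  3. pour(A -> C) -> (A=0 B=8 C=3)
  4. pour(B -> A) -> (A=3 B=5 C=3)
Target reached → yes.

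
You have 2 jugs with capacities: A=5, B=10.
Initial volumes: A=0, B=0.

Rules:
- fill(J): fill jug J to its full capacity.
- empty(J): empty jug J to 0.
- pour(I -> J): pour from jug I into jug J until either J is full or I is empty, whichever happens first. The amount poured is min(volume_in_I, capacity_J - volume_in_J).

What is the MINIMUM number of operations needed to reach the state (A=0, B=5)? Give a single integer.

BFS from (A=0, B=0). One shortest path:
  1. fill(A) -> (A=5 B=0)
  2. pour(A -> B) -> (A=0 B=5)
Reached target in 2 moves.

Answer: 2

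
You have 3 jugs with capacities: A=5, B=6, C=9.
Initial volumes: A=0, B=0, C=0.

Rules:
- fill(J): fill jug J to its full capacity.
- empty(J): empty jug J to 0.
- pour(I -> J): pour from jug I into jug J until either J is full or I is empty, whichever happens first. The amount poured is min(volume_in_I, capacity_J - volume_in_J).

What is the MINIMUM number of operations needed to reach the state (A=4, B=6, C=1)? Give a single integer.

Answer: 6

Derivation:
BFS from (A=0, B=0, C=0). One shortest path:
  1. fill(A) -> (A=5 B=0 C=0)
  2. fill(B) -> (A=5 B=6 C=0)
  3. pour(B -> C) -> (A=5 B=0 C=6)
  4. pour(A -> B) -> (A=0 B=5 C=6)
  5. pour(C -> A) -> (A=5 B=5 C=1)
  6. pour(A -> B) -> (A=4 B=6 C=1)
Reached target in 6 moves.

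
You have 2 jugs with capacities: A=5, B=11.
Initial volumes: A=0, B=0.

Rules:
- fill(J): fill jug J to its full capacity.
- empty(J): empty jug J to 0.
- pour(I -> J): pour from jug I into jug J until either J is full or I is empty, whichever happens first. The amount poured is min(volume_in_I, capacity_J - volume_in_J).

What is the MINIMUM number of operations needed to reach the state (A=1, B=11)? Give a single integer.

Answer: 7

Derivation:
BFS from (A=0, B=0). One shortest path:
  1. fill(B) -> (A=0 B=11)
  2. pour(B -> A) -> (A=5 B=6)
  3. empty(A) -> (A=0 B=6)
  4. pour(B -> A) -> (A=5 B=1)
  5. empty(A) -> (A=0 B=1)
  6. pour(B -> A) -> (A=1 B=0)
  7. fill(B) -> (A=1 B=11)
Reached target in 7 moves.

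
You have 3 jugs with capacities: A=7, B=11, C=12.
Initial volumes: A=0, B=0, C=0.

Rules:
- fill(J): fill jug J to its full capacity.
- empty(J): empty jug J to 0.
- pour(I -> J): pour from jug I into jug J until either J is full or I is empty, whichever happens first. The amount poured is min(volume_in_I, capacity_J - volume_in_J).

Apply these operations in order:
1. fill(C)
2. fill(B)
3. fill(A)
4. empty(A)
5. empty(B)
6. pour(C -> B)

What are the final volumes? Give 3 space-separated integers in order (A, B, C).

Answer: 0 11 1

Derivation:
Step 1: fill(C) -> (A=0 B=0 C=12)
Step 2: fill(B) -> (A=0 B=11 C=12)
Step 3: fill(A) -> (A=7 B=11 C=12)
Step 4: empty(A) -> (A=0 B=11 C=12)
Step 5: empty(B) -> (A=0 B=0 C=12)
Step 6: pour(C -> B) -> (A=0 B=11 C=1)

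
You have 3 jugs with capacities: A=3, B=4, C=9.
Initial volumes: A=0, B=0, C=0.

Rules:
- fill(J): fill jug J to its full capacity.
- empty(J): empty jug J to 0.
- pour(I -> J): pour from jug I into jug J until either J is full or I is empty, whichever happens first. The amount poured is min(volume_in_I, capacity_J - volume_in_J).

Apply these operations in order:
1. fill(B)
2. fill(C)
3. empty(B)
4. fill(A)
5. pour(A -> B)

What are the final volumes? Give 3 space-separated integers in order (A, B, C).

Step 1: fill(B) -> (A=0 B=4 C=0)
Step 2: fill(C) -> (A=0 B=4 C=9)
Step 3: empty(B) -> (A=0 B=0 C=9)
Step 4: fill(A) -> (A=3 B=0 C=9)
Step 5: pour(A -> B) -> (A=0 B=3 C=9)

Answer: 0 3 9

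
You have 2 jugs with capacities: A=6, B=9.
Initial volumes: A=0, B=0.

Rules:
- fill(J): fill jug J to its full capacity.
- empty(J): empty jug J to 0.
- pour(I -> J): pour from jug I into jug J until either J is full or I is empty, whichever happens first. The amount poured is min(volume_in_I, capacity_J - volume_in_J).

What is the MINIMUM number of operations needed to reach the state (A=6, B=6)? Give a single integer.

BFS from (A=0, B=0). One shortest path:
  1. fill(A) -> (A=6 B=0)
  2. pour(A -> B) -> (A=0 B=6)
  3. fill(A) -> (A=6 B=6)
Reached target in 3 moves.

Answer: 3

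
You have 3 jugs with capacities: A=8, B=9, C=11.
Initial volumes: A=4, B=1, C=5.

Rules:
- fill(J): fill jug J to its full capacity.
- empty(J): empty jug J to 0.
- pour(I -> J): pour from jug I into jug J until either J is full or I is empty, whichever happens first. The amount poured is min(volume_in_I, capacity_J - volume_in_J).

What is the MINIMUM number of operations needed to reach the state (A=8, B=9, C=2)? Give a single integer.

BFS from (A=4, B=1, C=5). One shortest path:
  1. pour(B -> A) -> (A=5 B=0 C=5)
  2. fill(B) -> (A=5 B=9 C=5)
  3. pour(C -> A) -> (A=8 B=9 C=2)
Reached target in 3 moves.

Answer: 3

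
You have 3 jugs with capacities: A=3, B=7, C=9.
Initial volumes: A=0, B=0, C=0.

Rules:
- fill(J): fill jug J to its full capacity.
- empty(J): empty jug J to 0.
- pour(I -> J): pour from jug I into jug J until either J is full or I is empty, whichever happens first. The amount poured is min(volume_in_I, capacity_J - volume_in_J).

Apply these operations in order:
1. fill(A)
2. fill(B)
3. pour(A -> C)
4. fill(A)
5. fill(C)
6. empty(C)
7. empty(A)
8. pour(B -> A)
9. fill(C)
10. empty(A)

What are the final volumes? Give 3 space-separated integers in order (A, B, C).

Step 1: fill(A) -> (A=3 B=0 C=0)
Step 2: fill(B) -> (A=3 B=7 C=0)
Step 3: pour(A -> C) -> (A=0 B=7 C=3)
Step 4: fill(A) -> (A=3 B=7 C=3)
Step 5: fill(C) -> (A=3 B=7 C=9)
Step 6: empty(C) -> (A=3 B=7 C=0)
Step 7: empty(A) -> (A=0 B=7 C=0)
Step 8: pour(B -> A) -> (A=3 B=4 C=0)
Step 9: fill(C) -> (A=3 B=4 C=9)
Step 10: empty(A) -> (A=0 B=4 C=9)

Answer: 0 4 9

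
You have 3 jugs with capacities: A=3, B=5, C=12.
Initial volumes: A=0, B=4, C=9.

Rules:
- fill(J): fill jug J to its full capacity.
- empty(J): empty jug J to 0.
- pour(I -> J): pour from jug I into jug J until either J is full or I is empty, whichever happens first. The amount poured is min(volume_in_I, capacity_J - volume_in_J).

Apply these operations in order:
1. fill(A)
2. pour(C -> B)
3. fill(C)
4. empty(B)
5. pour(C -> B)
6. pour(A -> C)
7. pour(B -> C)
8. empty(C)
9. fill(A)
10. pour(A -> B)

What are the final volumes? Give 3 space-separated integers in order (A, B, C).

Step 1: fill(A) -> (A=3 B=4 C=9)
Step 2: pour(C -> B) -> (A=3 B=5 C=8)
Step 3: fill(C) -> (A=3 B=5 C=12)
Step 4: empty(B) -> (A=3 B=0 C=12)
Step 5: pour(C -> B) -> (A=3 B=5 C=7)
Step 6: pour(A -> C) -> (A=0 B=5 C=10)
Step 7: pour(B -> C) -> (A=0 B=3 C=12)
Step 8: empty(C) -> (A=0 B=3 C=0)
Step 9: fill(A) -> (A=3 B=3 C=0)
Step 10: pour(A -> B) -> (A=1 B=5 C=0)

Answer: 1 5 0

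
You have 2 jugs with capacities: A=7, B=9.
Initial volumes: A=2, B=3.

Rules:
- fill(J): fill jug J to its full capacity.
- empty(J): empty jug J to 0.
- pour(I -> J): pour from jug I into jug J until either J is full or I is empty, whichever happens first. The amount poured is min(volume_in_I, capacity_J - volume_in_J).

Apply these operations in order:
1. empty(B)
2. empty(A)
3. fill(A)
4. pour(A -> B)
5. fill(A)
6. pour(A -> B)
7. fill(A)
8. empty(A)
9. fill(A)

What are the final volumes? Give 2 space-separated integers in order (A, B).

Step 1: empty(B) -> (A=2 B=0)
Step 2: empty(A) -> (A=0 B=0)
Step 3: fill(A) -> (A=7 B=0)
Step 4: pour(A -> B) -> (A=0 B=7)
Step 5: fill(A) -> (A=7 B=7)
Step 6: pour(A -> B) -> (A=5 B=9)
Step 7: fill(A) -> (A=7 B=9)
Step 8: empty(A) -> (A=0 B=9)
Step 9: fill(A) -> (A=7 B=9)

Answer: 7 9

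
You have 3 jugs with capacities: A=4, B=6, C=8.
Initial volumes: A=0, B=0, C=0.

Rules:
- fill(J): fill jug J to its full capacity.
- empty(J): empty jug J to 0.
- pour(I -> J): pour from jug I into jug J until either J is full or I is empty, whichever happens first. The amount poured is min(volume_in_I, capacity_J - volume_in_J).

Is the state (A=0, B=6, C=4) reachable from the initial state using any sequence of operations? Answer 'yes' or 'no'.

BFS from (A=0, B=0, C=0):
  1. fill(A) -> (A=4 B=0 C=0)
  2. fill(B) -> (A=4 B=6 C=0)
  3. pour(A -> C) -> (A=0 B=6 C=4)
Target reached → yes.

Answer: yes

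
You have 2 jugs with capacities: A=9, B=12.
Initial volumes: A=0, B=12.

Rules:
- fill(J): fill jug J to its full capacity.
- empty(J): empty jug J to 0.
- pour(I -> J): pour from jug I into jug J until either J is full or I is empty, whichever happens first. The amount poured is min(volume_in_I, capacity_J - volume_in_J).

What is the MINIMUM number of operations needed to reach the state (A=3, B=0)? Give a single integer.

Answer: 3

Derivation:
BFS from (A=0, B=12). One shortest path:
  1. pour(B -> A) -> (A=9 B=3)
  2. empty(A) -> (A=0 B=3)
  3. pour(B -> A) -> (A=3 B=0)
Reached target in 3 moves.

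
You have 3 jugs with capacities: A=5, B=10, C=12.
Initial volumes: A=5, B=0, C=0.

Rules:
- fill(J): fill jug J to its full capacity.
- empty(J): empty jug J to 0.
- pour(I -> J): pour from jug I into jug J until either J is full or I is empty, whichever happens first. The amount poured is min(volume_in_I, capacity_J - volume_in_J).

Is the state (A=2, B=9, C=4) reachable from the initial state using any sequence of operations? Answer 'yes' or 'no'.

Answer: no

Derivation:
BFS explored all 462 reachable states.
Reachable set includes: (0,0,0), (0,0,1), (0,0,2), (0,0,3), (0,0,4), (0,0,5), (0,0,6), (0,0,7), (0,0,8), (0,0,9), (0,0,10), (0,0,11) ...
Target (A=2, B=9, C=4) not in reachable set → no.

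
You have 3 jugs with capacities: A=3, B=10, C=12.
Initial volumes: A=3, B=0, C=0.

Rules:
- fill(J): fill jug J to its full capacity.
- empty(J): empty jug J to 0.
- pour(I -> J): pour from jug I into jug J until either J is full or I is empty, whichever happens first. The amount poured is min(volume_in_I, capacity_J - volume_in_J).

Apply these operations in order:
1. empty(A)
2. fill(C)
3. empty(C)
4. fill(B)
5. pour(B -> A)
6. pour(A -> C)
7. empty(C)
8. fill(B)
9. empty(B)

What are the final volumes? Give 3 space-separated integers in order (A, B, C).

Answer: 0 0 0

Derivation:
Step 1: empty(A) -> (A=0 B=0 C=0)
Step 2: fill(C) -> (A=0 B=0 C=12)
Step 3: empty(C) -> (A=0 B=0 C=0)
Step 4: fill(B) -> (A=0 B=10 C=0)
Step 5: pour(B -> A) -> (A=3 B=7 C=0)
Step 6: pour(A -> C) -> (A=0 B=7 C=3)
Step 7: empty(C) -> (A=0 B=7 C=0)
Step 8: fill(B) -> (A=0 B=10 C=0)
Step 9: empty(B) -> (A=0 B=0 C=0)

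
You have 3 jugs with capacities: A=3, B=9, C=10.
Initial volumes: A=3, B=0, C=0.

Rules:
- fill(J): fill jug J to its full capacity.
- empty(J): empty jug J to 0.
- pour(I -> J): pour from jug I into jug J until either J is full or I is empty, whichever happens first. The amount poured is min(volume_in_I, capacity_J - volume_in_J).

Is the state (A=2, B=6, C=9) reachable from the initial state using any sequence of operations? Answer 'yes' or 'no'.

BFS explored all 296 reachable states.
Reachable set includes: (0,0,0), (0,0,1), (0,0,2), (0,0,3), (0,0,4), (0,0,5), (0,0,6), (0,0,7), (0,0,8), (0,0,9), (0,0,10), (0,1,0) ...
Target (A=2, B=6, C=9) not in reachable set → no.

Answer: no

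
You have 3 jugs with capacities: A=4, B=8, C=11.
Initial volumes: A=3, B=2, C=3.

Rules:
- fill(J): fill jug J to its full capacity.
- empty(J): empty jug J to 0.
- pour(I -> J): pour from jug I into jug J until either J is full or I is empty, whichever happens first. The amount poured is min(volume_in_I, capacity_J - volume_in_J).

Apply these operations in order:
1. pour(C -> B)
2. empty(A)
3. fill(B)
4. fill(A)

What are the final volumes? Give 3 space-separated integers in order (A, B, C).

Step 1: pour(C -> B) -> (A=3 B=5 C=0)
Step 2: empty(A) -> (A=0 B=5 C=0)
Step 3: fill(B) -> (A=0 B=8 C=0)
Step 4: fill(A) -> (A=4 B=8 C=0)

Answer: 4 8 0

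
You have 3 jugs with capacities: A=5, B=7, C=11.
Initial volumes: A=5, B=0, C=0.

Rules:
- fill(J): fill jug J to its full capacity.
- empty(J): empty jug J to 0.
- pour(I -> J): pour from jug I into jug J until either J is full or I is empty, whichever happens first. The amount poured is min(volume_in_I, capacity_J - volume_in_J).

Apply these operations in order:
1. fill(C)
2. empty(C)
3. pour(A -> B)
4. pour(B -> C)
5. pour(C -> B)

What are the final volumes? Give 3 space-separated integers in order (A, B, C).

Answer: 0 5 0

Derivation:
Step 1: fill(C) -> (A=5 B=0 C=11)
Step 2: empty(C) -> (A=5 B=0 C=0)
Step 3: pour(A -> B) -> (A=0 B=5 C=0)
Step 4: pour(B -> C) -> (A=0 B=0 C=5)
Step 5: pour(C -> B) -> (A=0 B=5 C=0)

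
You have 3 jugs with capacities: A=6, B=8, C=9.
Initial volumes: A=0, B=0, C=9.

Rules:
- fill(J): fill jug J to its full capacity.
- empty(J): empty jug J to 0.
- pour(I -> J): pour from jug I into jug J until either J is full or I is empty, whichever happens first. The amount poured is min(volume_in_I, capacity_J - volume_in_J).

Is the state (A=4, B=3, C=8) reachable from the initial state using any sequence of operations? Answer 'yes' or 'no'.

Answer: no

Derivation:
BFS explored all 350 reachable states.
Reachable set includes: (0,0,0), (0,0,1), (0,0,2), (0,0,3), (0,0,4), (0,0,5), (0,0,6), (0,0,7), (0,0,8), (0,0,9), (0,1,0), (0,1,1) ...
Target (A=4, B=3, C=8) not in reachable set → no.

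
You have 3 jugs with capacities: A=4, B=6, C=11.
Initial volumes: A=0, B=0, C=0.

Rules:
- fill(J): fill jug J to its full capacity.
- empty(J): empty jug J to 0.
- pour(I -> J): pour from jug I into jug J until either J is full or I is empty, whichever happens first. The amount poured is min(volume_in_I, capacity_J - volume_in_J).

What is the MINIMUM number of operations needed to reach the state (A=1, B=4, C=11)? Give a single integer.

Answer: 7

Derivation:
BFS from (A=0, B=0, C=0). One shortest path:
  1. fill(C) -> (A=0 B=0 C=11)
  2. pour(C -> A) -> (A=4 B=0 C=7)
  3. pour(C -> B) -> (A=4 B=6 C=1)
  4. empty(B) -> (A=4 B=0 C=1)
  5. pour(A -> B) -> (A=0 B=4 C=1)
  6. pour(C -> A) -> (A=1 B=4 C=0)
  7. fill(C) -> (A=1 B=4 C=11)
Reached target in 7 moves.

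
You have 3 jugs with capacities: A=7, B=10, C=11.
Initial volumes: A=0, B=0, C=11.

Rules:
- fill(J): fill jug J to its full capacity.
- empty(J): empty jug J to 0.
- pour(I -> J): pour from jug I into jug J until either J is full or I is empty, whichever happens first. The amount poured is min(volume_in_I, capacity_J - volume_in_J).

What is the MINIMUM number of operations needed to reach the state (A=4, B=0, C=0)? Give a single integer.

BFS from (A=0, B=0, C=11). One shortest path:
  1. pour(C -> A) -> (A=7 B=0 C=4)
  2. empty(A) -> (A=0 B=0 C=4)
  3. pour(C -> A) -> (A=4 B=0 C=0)
Reached target in 3 moves.

Answer: 3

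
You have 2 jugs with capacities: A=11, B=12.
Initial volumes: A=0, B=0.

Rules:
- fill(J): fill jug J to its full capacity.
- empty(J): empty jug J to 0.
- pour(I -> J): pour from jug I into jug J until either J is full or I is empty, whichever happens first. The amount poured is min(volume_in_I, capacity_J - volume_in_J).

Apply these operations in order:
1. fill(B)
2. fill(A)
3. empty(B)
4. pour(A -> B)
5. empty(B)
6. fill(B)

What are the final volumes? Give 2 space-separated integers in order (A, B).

Answer: 0 12

Derivation:
Step 1: fill(B) -> (A=0 B=12)
Step 2: fill(A) -> (A=11 B=12)
Step 3: empty(B) -> (A=11 B=0)
Step 4: pour(A -> B) -> (A=0 B=11)
Step 5: empty(B) -> (A=0 B=0)
Step 6: fill(B) -> (A=0 B=12)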